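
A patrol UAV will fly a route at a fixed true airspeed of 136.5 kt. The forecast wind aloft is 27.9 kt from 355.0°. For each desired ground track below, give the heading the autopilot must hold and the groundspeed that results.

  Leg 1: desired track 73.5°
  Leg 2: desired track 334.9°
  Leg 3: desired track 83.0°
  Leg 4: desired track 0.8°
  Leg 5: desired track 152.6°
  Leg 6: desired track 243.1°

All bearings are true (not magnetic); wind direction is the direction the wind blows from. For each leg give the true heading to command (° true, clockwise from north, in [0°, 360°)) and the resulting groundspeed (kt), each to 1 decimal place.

Leg 1: desired track 73.5°; wind correction -11.6° → command heading 61.9°, groundspeed 128.2 kt
Leg 2: desired track 334.9°; wind correction +4.0° → command heading 338.9°, groundspeed 110.0 kt
Leg 3: desired track 83.0°; wind correction -11.8° → command heading 71.2°, groundspeed 132.6 kt
Leg 4: desired track 0.8°; wind correction -1.2° → command heading 359.6°, groundspeed 108.7 kt
Leg 5: desired track 152.6°; wind correction -4.5° → command heading 148.1°, groundspeed 161.9 kt
Leg 6: desired track 243.1°; wind correction +10.9° → command heading 254.0°, groundspeed 144.4 kt

Leg 1: heading=61.9°, groundspeed=128.2 kt
Leg 2: heading=338.9°, groundspeed=110.0 kt
Leg 3: heading=71.2°, groundspeed=132.6 kt
Leg 4: heading=359.6°, groundspeed=108.7 kt
Leg 5: heading=148.1°, groundspeed=161.9 kt
Leg 6: heading=254.0°, groundspeed=144.4 kt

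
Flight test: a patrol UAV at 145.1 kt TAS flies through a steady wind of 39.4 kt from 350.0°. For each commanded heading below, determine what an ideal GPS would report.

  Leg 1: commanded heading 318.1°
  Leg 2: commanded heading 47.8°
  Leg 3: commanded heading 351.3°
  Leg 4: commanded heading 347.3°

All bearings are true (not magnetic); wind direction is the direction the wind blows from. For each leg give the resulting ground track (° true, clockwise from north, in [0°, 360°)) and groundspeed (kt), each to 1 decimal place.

Leg 1: track=307.5°, groundspeed=113.6 kt
Leg 2: track=62.8°, groundspeed=128.5 kt
Leg 3: track=351.8°, groundspeed=105.7 kt
Leg 4: track=346.3°, groundspeed=105.8 kt

Leg 1: heading 318.1°; drift -10.6° → track 307.5°, groundspeed 113.6 kt
Leg 2: heading 47.8°; drift +15.0° → track 62.8°, groundspeed 128.5 kt
Leg 3: heading 351.3°; drift +0.5° → track 351.8°, groundspeed 105.7 kt
Leg 4: heading 347.3°; drift -1.0° → track 346.3°, groundspeed 105.8 kt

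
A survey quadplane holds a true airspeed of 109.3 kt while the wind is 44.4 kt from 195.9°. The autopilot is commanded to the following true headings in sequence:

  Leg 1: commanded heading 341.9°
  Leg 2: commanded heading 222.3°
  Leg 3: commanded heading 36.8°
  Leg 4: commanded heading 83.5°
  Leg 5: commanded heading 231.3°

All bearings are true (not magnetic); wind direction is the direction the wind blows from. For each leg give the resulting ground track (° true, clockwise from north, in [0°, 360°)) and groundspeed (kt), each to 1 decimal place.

Leg 1: track=351.5°, groundspeed=148.2 kt
Leg 2: track=238.2°, groundspeed=72.3 kt
Leg 3: track=30.8°, groundspeed=151.6 kt
Leg 4: track=65.5°, groundspeed=132.7 kt
Leg 5: track=250.7°, groundspeed=77.5 kt

Leg 1: heading 341.9°; drift +9.6° → track 351.5°, groundspeed 148.2 kt
Leg 2: heading 222.3°; drift +15.9° → track 238.2°, groundspeed 72.3 kt
Leg 3: heading 36.8°; drift -6.0° → track 30.8°, groundspeed 151.6 kt
Leg 4: heading 83.5°; drift -18.0° → track 65.5°, groundspeed 132.7 kt
Leg 5: heading 231.3°; drift +19.4° → track 250.7°, groundspeed 77.5 kt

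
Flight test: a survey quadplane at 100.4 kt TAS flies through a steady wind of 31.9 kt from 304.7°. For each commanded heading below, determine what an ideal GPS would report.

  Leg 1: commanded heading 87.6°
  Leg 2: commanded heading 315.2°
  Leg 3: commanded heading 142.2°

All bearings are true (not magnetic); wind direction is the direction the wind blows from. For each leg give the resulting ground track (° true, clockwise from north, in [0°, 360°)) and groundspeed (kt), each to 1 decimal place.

Leg 1: heading 87.6°; drift +8.7° → track 96.3°, groundspeed 127.3 kt
Leg 2: heading 315.2°; drift +4.8° → track 320.0°, groundspeed 69.3 kt
Leg 3: heading 142.2°; drift -4.2° → track 138.0°, groundspeed 131.2 kt

Leg 1: track=96.3°, groundspeed=127.3 kt
Leg 2: track=320.0°, groundspeed=69.3 kt
Leg 3: track=138.0°, groundspeed=131.2 kt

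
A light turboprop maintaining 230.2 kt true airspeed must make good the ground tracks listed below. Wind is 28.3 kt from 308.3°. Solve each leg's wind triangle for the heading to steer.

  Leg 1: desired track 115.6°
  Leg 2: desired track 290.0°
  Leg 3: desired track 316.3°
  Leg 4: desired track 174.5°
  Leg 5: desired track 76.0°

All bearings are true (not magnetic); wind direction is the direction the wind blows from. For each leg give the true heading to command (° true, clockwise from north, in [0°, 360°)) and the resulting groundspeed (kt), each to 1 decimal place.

Leg 1: heading=114.1°, groundspeed=257.7 kt
Leg 2: heading=292.2°, groundspeed=203.2 kt
Leg 3: heading=315.3°, groundspeed=202.1 kt
Leg 4: heading=179.6°, groundspeed=248.9 kt
Leg 5: heading=70.4°, groundspeed=246.4 kt

Leg 1: desired track 115.6°; wind correction -1.5° → command heading 114.1°, groundspeed 257.7 kt
Leg 2: desired track 290.0°; wind correction +2.2° → command heading 292.2°, groundspeed 203.2 kt
Leg 3: desired track 316.3°; wind correction -1.0° → command heading 315.3°, groundspeed 202.1 kt
Leg 4: desired track 174.5°; wind correction +5.1° → command heading 179.6°, groundspeed 248.9 kt
Leg 5: desired track 76.0°; wind correction -5.6° → command heading 70.4°, groundspeed 246.4 kt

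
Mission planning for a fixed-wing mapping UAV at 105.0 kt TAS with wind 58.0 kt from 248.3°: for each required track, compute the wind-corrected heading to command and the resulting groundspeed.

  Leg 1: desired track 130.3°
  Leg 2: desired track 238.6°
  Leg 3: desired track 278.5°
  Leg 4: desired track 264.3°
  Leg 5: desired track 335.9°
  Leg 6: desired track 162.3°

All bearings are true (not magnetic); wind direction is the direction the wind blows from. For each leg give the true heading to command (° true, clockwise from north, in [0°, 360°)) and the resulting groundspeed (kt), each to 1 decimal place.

Leg 1: heading=159.5°, groundspeed=118.9 kt
Leg 2: heading=243.9°, groundspeed=47.4 kt
Leg 3: heading=262.4°, groundspeed=50.7 kt
Leg 4: heading=255.5°, groundspeed=48.0 kt
Leg 5: heading=302.4°, groundspeed=85.1 kt
Leg 6: heading=195.7°, groundspeed=83.6 kt

Leg 1: desired track 130.3°; wind correction +29.2° → command heading 159.5°, groundspeed 118.9 kt
Leg 2: desired track 238.6°; wind correction +5.3° → command heading 243.9°, groundspeed 47.4 kt
Leg 3: desired track 278.5°; wind correction -16.1° → command heading 262.4°, groundspeed 50.7 kt
Leg 4: desired track 264.3°; wind correction -8.8° → command heading 255.5°, groundspeed 48.0 kt
Leg 5: desired track 335.9°; wind correction -33.5° → command heading 302.4°, groundspeed 85.1 kt
Leg 6: desired track 162.3°; wind correction +33.4° → command heading 195.7°, groundspeed 83.6 kt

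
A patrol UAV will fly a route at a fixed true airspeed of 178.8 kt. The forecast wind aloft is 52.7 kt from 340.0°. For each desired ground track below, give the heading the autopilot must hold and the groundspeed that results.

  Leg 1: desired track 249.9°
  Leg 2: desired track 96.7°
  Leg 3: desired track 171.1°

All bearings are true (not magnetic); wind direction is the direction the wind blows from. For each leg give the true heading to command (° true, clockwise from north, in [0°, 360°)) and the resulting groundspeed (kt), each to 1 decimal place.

Leg 1: heading=267.0°, groundspeed=170.9 kt
Leg 2: heading=81.4°, groundspeed=196.2 kt
Leg 3: heading=174.4°, groundspeed=230.2 kt

Leg 1: desired track 249.9°; wind correction +17.1° → command heading 267.0°, groundspeed 170.9 kt
Leg 2: desired track 96.7°; wind correction -15.3° → command heading 81.4°, groundspeed 196.2 kt
Leg 3: desired track 171.1°; wind correction +3.3° → command heading 174.4°, groundspeed 230.2 kt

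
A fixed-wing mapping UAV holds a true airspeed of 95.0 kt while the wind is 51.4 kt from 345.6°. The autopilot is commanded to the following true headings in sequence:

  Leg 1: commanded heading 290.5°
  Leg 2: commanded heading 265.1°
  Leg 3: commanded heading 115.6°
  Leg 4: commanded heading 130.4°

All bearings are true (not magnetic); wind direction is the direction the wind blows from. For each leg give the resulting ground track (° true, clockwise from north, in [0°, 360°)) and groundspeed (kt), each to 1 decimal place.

Leg 1: heading 290.5°; drift -32.7° → track 257.8°, groundspeed 78.0 kt
Leg 2: heading 265.1°; drift -30.4° → track 234.7°, groundspeed 100.3 kt
Leg 3: heading 115.6°; drift +17.1° → track 132.7°, groundspeed 134.0 kt
Leg 4: heading 130.4°; drift +12.2° → track 142.6°, groundspeed 140.2 kt

Leg 1: track=257.8°, groundspeed=78.0 kt
Leg 2: track=234.7°, groundspeed=100.3 kt
Leg 3: track=132.7°, groundspeed=134.0 kt
Leg 4: track=142.6°, groundspeed=140.2 kt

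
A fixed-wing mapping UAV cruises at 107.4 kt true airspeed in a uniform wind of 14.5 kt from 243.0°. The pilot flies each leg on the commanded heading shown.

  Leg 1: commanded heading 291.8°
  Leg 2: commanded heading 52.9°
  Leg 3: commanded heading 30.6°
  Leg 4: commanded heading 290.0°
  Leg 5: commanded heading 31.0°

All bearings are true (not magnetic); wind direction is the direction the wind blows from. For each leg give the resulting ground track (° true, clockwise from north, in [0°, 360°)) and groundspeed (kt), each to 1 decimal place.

Leg 1: heading 291.8°; drift +6.4° → track 298.2°, groundspeed 98.5 kt
Leg 2: heading 52.9°; drift +1.2° → track 54.1°, groundspeed 121.7 kt
Leg 3: heading 30.6°; drift +3.7° → track 34.3°, groundspeed 119.9 kt
Leg 4: heading 290.0°; drift +6.2° → track 296.2°, groundspeed 98.1 kt
Leg 5: heading 31.0°; drift +3.7° → track 34.7°, groundspeed 119.9 kt

Leg 1: track=298.2°, groundspeed=98.5 kt
Leg 2: track=54.1°, groundspeed=121.7 kt
Leg 3: track=34.3°, groundspeed=119.9 kt
Leg 4: track=296.2°, groundspeed=98.1 kt
Leg 5: track=34.7°, groundspeed=119.9 kt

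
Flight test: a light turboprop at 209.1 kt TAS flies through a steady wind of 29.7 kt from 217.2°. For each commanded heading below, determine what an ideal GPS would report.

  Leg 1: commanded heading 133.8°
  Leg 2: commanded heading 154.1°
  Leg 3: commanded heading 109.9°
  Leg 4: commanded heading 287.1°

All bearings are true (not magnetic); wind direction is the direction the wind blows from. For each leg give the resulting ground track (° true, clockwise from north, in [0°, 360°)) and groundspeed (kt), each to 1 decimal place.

Leg 1: track=125.6°, groundspeed=207.8 kt
Leg 2: track=146.4°, groundspeed=197.4 kt
Leg 3: track=102.5°, groundspeed=219.8 kt
Leg 4: track=295.1°, groundspeed=200.8 kt

Leg 1: heading 133.8°; drift -8.2° → track 125.6°, groundspeed 207.8 kt
Leg 2: heading 154.1°; drift -7.7° → track 146.4°, groundspeed 197.4 kt
Leg 3: heading 109.9°; drift -7.4° → track 102.5°, groundspeed 219.8 kt
Leg 4: heading 287.1°; drift +8.0° → track 295.1°, groundspeed 200.8 kt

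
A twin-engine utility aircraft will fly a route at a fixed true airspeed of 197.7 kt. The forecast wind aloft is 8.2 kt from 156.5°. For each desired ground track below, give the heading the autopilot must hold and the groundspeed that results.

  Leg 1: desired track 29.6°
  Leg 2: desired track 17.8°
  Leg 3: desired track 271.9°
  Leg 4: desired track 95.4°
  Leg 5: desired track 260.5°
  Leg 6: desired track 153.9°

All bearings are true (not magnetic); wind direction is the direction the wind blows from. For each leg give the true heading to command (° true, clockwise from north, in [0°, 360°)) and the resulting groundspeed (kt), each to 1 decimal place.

Leg 1: heading=31.5°, groundspeed=202.5 kt
Leg 2: heading=19.4°, groundspeed=203.8 kt
Leg 3: heading=269.8°, groundspeed=201.1 kt
Leg 4: heading=97.5°, groundspeed=193.6 kt
Leg 5: heading=258.2°, groundspeed=199.5 kt
Leg 6: heading=154.0°, groundspeed=189.5 kt

Leg 1: desired track 29.6°; wind correction +1.9° → command heading 31.5°, groundspeed 202.5 kt
Leg 2: desired track 17.8°; wind correction +1.6° → command heading 19.4°, groundspeed 203.8 kt
Leg 3: desired track 271.9°; wind correction -2.1° → command heading 269.8°, groundspeed 201.1 kt
Leg 4: desired track 95.4°; wind correction +2.1° → command heading 97.5°, groundspeed 193.6 kt
Leg 5: desired track 260.5°; wind correction -2.3° → command heading 258.2°, groundspeed 199.5 kt
Leg 6: desired track 153.9°; wind correction +0.1° → command heading 154.0°, groundspeed 189.5 kt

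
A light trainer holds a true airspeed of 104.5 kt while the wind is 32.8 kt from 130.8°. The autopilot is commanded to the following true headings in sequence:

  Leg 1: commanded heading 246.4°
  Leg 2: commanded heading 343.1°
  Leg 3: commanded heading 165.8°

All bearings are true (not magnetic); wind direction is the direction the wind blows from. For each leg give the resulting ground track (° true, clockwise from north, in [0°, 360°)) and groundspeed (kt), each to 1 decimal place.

Leg 1: track=260.4°, groundspeed=122.3 kt
Leg 2: track=335.5°, groundspeed=133.4 kt
Leg 3: track=179.4°, groundspeed=79.9 kt

Leg 1: heading 246.4°; drift +14.0° → track 260.4°, groundspeed 122.3 kt
Leg 2: heading 343.1°; drift -7.6° → track 335.5°, groundspeed 133.4 kt
Leg 3: heading 165.8°; drift +13.6° → track 179.4°, groundspeed 79.9 kt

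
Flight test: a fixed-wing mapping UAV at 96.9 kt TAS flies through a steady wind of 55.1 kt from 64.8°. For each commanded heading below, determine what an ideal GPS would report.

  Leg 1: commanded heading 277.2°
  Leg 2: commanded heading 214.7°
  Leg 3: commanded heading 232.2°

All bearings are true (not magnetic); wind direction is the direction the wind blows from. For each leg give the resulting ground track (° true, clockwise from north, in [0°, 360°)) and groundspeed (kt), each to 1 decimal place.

Leg 1: heading 277.2°; drift -11.6° → track 265.6°, groundspeed 146.4 kt
Leg 2: heading 214.7°; drift +10.8° → track 225.5°, groundspeed 147.2 kt
Leg 3: heading 232.2°; drift +4.6° → track 236.8°, groundspeed 151.2 kt

Leg 1: track=265.6°, groundspeed=146.4 kt
Leg 2: track=225.5°, groundspeed=147.2 kt
Leg 3: track=236.8°, groundspeed=151.2 kt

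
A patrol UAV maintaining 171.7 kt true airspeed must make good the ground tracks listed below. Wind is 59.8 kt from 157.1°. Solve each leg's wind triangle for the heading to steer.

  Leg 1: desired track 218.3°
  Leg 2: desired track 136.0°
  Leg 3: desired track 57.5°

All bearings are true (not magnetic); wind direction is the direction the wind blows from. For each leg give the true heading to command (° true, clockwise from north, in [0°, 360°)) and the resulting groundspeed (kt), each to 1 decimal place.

Leg 1: desired track 218.3°; wind correction -17.8° → command heading 200.5°, groundspeed 134.7 kt
Leg 2: desired track 136.0°; wind correction +7.2° → command heading 143.2°, groundspeed 114.6 kt
Leg 3: desired track 57.5°; wind correction +20.1° → command heading 77.6°, groundspeed 171.2 kt

Leg 1: heading=200.5°, groundspeed=134.7 kt
Leg 2: heading=143.2°, groundspeed=114.6 kt
Leg 3: heading=77.6°, groundspeed=171.2 kt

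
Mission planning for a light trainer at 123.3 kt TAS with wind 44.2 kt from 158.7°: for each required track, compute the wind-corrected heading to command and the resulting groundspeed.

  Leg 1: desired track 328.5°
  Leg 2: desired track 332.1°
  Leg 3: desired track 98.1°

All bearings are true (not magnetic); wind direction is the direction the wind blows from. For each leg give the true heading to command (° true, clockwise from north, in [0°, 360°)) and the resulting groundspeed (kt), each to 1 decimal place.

Leg 1: heading=324.9°, groundspeed=166.6 kt
Leg 2: heading=329.7°, groundspeed=167.1 kt
Leg 3: heading=116.3°, groundspeed=95.4 kt

Leg 1: desired track 328.5°; wind correction -3.6° → command heading 324.9°, groundspeed 166.6 kt
Leg 2: desired track 332.1°; wind correction -2.4° → command heading 329.7°, groundspeed 167.1 kt
Leg 3: desired track 98.1°; wind correction +18.2° → command heading 116.3°, groundspeed 95.4 kt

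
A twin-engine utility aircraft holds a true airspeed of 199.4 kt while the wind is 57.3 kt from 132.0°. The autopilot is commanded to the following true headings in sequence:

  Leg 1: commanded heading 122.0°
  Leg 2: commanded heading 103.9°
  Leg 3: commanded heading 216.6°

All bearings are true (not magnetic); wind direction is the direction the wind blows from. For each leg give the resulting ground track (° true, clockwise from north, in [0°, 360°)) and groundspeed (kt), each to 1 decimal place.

Leg 1: track=118.0°, groundspeed=143.3 kt
Leg 2: track=93.6°, groundspeed=151.3 kt
Leg 3: track=233.0°, groundspeed=202.2 kt

Leg 1: heading 122.0°; drift -4.0° → track 118.0°, groundspeed 143.3 kt
Leg 2: heading 103.9°; drift -10.3° → track 93.6°, groundspeed 151.3 kt
Leg 3: heading 216.6°; drift +16.4° → track 233.0°, groundspeed 202.2 kt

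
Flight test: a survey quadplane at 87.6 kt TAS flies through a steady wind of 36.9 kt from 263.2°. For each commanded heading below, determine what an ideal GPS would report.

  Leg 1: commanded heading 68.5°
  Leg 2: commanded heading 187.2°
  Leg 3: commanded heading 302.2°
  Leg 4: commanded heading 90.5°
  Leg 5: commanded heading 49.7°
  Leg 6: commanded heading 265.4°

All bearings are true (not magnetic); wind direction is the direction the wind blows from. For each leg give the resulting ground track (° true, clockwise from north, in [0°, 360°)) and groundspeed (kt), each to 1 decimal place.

Leg 1: heading 68.5°; drift +4.3° → track 72.8°, groundspeed 123.6 kt
Leg 2: heading 187.2°; drift -24.5° → track 162.7°, groundspeed 86.4 kt
Leg 3: heading 302.2°; drift +21.5° → track 323.7°, groundspeed 63.3 kt
Leg 4: heading 90.5°; drift -2.2° → track 88.3°, groundspeed 124.3 kt
Leg 5: heading 49.7°; drift +9.8° → track 59.5°, groundspeed 120.1 kt
Leg 6: heading 265.4°; drift +1.6° → track 267.0°, groundspeed 50.7 kt

Leg 1: track=72.8°, groundspeed=123.6 kt
Leg 2: track=162.7°, groundspeed=86.4 kt
Leg 3: track=323.7°, groundspeed=63.3 kt
Leg 4: track=88.3°, groundspeed=124.3 kt
Leg 5: track=59.5°, groundspeed=120.1 kt
Leg 6: track=267.0°, groundspeed=50.7 kt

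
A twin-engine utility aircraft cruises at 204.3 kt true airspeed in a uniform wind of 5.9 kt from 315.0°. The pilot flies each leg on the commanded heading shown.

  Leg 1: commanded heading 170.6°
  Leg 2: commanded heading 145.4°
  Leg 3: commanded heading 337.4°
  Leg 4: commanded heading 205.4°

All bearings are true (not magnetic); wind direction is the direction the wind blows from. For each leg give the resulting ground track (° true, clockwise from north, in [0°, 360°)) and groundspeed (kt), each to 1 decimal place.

Leg 1: track=169.7°, groundspeed=209.1 kt
Leg 2: track=145.1°, groundspeed=210.1 kt
Leg 3: track=338.0°, groundspeed=198.9 kt
Leg 4: track=203.9°, groundspeed=206.4 kt

Leg 1: heading 170.6°; drift -0.9° → track 169.7°, groundspeed 209.1 kt
Leg 2: heading 145.4°; drift -0.3° → track 145.1°, groundspeed 210.1 kt
Leg 3: heading 337.4°; drift +0.6° → track 338.0°, groundspeed 198.9 kt
Leg 4: heading 205.4°; drift -1.5° → track 203.9°, groundspeed 206.4 kt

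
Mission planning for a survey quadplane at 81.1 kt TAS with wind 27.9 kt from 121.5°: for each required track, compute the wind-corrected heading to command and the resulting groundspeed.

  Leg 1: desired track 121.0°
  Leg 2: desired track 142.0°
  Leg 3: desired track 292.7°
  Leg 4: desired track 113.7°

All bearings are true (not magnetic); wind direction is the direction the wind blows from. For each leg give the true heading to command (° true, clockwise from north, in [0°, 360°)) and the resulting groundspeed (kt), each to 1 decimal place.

Leg 1: heading=121.2°, groundspeed=53.2 kt
Leg 2: heading=135.1°, groundspeed=54.4 kt
Leg 3: heading=289.7°, groundspeed=108.6 kt
Leg 4: heading=116.4°, groundspeed=53.4 kt

Leg 1: desired track 121.0°; wind correction +0.2° → command heading 121.2°, groundspeed 53.2 kt
Leg 2: desired track 142.0°; wind correction -6.9° → command heading 135.1°, groundspeed 54.4 kt
Leg 3: desired track 292.7°; wind correction -3.0° → command heading 289.7°, groundspeed 108.6 kt
Leg 4: desired track 113.7°; wind correction +2.7° → command heading 116.4°, groundspeed 53.4 kt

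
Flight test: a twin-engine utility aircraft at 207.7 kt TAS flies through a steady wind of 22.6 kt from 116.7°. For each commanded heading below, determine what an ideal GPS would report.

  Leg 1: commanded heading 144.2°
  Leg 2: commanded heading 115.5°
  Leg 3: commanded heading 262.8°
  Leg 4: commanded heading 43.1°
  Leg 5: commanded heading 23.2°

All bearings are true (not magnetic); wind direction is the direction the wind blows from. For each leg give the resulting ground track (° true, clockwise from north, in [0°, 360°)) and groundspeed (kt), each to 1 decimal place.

Leg 1: track=147.4°, groundspeed=187.9 kt
Leg 2: track=115.4°, groundspeed=185.1 kt
Leg 3: track=266.0°, groundspeed=226.8 kt
Leg 4: track=37.0°, groundspeed=202.5 kt
Leg 5: track=17.0°, groundspeed=210.3 kt

Leg 1: heading 144.2°; drift +3.2° → track 147.4°, groundspeed 187.9 kt
Leg 2: heading 115.5°; drift -0.1° → track 115.4°, groundspeed 185.1 kt
Leg 3: heading 262.8°; drift +3.2° → track 266.0°, groundspeed 226.8 kt
Leg 4: heading 43.1°; drift -6.1° → track 37.0°, groundspeed 202.5 kt
Leg 5: heading 23.2°; drift -6.2° → track 17.0°, groundspeed 210.3 kt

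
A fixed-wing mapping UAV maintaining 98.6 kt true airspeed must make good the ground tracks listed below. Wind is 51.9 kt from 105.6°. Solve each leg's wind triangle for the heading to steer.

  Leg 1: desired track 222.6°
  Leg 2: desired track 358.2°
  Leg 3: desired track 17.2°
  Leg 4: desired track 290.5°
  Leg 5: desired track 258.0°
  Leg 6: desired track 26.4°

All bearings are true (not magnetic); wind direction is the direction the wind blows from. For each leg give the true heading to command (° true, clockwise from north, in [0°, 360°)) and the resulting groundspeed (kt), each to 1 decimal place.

Leg 1: heading=194.6°, groundspeed=110.6 kt
Leg 2: heading=28.4°, groundspeed=100.8 kt
Leg 3: heading=48.9°, groundspeed=82.4 kt
Leg 4: heading=293.1°, groundspeed=150.2 kt
Leg 5: heading=243.9°, groundspeed=141.6 kt
Leg 6: heading=57.5°, groundspeed=74.7 kt

Leg 1: desired track 222.6°; wind correction -28.0° → command heading 194.6°, groundspeed 110.6 kt
Leg 2: desired track 358.2°; wind correction +30.2° → command heading 28.4°, groundspeed 100.8 kt
Leg 3: desired track 17.2°; wind correction +31.7° → command heading 48.9°, groundspeed 82.4 kt
Leg 4: desired track 290.5°; wind correction +2.6° → command heading 293.1°, groundspeed 150.2 kt
Leg 5: desired track 258.0°; wind correction -14.1° → command heading 243.9°, groundspeed 141.6 kt
Leg 6: desired track 26.4°; wind correction +31.1° → command heading 57.5°, groundspeed 74.7 kt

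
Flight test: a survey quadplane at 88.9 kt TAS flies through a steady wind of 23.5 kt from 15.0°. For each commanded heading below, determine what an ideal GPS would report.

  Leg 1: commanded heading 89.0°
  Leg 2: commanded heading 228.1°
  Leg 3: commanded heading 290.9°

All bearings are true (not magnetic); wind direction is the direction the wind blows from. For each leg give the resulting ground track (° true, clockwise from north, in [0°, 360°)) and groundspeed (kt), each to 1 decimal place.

Leg 1: heading 89.0°; drift +15.3° → track 104.3°, groundspeed 85.5 kt
Leg 2: heading 228.1°; drift -6.7° → track 221.4°, groundspeed 109.3 kt
Leg 3: heading 290.9°; drift -15.1° → track 275.8°, groundspeed 89.6 kt

Leg 1: track=104.3°, groundspeed=85.5 kt
Leg 2: track=221.4°, groundspeed=109.3 kt
Leg 3: track=275.8°, groundspeed=89.6 kt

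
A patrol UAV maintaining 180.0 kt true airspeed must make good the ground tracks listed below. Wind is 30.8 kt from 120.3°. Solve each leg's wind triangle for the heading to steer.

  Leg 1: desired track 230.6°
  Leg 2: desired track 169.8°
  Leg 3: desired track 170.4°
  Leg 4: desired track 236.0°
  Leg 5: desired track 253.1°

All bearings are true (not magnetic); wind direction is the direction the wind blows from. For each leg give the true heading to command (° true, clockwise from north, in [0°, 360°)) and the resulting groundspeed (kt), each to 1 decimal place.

Leg 1: desired track 230.6°; wind correction -9.2° → command heading 221.4°, groundspeed 188.4 kt
Leg 2: desired track 169.8°; wind correction -7.5° → command heading 162.3°, groundspeed 158.5 kt
Leg 3: desired track 170.4°; wind correction -7.5° → command heading 162.9°, groundspeed 158.7 kt
Leg 4: desired track 236.0°; wind correction -8.9° → command heading 227.1°, groundspeed 191.2 kt
Leg 5: desired track 253.1°; wind correction -7.2° → command heading 245.9°, groundspeed 199.5 kt

Leg 1: heading=221.4°, groundspeed=188.4 kt
Leg 2: heading=162.3°, groundspeed=158.5 kt
Leg 3: heading=162.9°, groundspeed=158.7 kt
Leg 4: heading=227.1°, groundspeed=191.2 kt
Leg 5: heading=245.9°, groundspeed=199.5 kt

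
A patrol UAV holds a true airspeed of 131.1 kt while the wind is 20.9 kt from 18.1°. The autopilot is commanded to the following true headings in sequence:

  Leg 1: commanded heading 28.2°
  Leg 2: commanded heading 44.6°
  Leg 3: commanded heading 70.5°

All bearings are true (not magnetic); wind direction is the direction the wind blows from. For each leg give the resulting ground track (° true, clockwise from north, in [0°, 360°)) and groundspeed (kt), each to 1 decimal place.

Leg 1: track=30.1°, groundspeed=110.6 kt
Leg 2: track=49.3°, groundspeed=112.8 kt
Leg 3: track=78.5°, groundspeed=119.5 kt

Leg 1: heading 28.2°; drift +1.9° → track 30.1°, groundspeed 110.6 kt
Leg 2: heading 44.6°; drift +4.7° → track 49.3°, groundspeed 112.8 kt
Leg 3: heading 70.5°; drift +8.0° → track 78.5°, groundspeed 119.5 kt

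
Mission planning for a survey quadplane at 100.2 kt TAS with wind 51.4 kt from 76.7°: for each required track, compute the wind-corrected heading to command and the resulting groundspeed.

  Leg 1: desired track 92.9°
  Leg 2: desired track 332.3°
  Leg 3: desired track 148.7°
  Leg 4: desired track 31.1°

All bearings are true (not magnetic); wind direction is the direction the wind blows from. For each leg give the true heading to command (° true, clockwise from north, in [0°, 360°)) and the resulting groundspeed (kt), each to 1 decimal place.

Leg 1: desired track 92.9°; wind correction -8.2° → command heading 84.7°, groundspeed 49.8 kt
Leg 2: desired track 332.3°; wind correction +29.8° → command heading 2.1°, groundspeed 99.7 kt
Leg 3: desired track 148.7°; wind correction -29.2° → command heading 119.5°, groundspeed 71.6 kt
Leg 4: desired track 31.1°; wind correction +21.5° → command heading 52.6°, groundspeed 57.3 kt

Leg 1: heading=84.7°, groundspeed=49.8 kt
Leg 2: heading=2.1°, groundspeed=99.7 kt
Leg 3: heading=119.5°, groundspeed=71.6 kt
Leg 4: heading=52.6°, groundspeed=57.3 kt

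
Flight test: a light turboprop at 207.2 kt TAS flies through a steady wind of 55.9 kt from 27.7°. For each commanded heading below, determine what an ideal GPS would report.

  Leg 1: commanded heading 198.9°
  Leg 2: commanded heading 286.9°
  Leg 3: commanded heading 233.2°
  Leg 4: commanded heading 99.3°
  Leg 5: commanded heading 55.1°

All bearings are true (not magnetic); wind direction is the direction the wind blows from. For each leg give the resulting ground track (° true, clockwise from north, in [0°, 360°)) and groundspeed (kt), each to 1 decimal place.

Leg 1: heading 198.9°; drift +1.9° → track 200.8°, groundspeed 262.6 kt
Leg 2: heading 286.9°; drift -14.2° → track 272.7°, groundspeed 224.5 kt
Leg 3: heading 233.2°; drift -5.3° → track 227.9°, groundspeed 258.8 kt
Leg 4: heading 99.3°; drift +15.6° → track 114.9°, groundspeed 196.8 kt
Leg 5: heading 55.1°; drift +9.3° → track 64.4°, groundspeed 159.7 kt

Leg 1: track=200.8°, groundspeed=262.6 kt
Leg 2: track=272.7°, groundspeed=224.5 kt
Leg 3: track=227.9°, groundspeed=258.8 kt
Leg 4: track=114.9°, groundspeed=196.8 kt
Leg 5: track=64.4°, groundspeed=159.7 kt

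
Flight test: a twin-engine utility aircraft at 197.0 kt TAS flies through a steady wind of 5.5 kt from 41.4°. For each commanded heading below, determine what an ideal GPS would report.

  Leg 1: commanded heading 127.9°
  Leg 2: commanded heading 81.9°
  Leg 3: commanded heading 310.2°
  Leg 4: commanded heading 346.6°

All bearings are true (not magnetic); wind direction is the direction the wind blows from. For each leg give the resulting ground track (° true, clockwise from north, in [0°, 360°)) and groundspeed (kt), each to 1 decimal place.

Leg 1: heading 127.9°; drift +1.6° → track 129.5°, groundspeed 196.7 kt
Leg 2: heading 81.9°; drift +1.1° → track 83.0°, groundspeed 192.9 kt
Leg 3: heading 310.2°; drift -1.6° → track 308.6°, groundspeed 197.2 kt
Leg 4: heading 346.6°; drift -1.3° → track 345.3°, groundspeed 193.9 kt

Leg 1: track=129.5°, groundspeed=196.7 kt
Leg 2: track=83.0°, groundspeed=192.9 kt
Leg 3: track=308.6°, groundspeed=197.2 kt
Leg 4: track=345.3°, groundspeed=193.9 kt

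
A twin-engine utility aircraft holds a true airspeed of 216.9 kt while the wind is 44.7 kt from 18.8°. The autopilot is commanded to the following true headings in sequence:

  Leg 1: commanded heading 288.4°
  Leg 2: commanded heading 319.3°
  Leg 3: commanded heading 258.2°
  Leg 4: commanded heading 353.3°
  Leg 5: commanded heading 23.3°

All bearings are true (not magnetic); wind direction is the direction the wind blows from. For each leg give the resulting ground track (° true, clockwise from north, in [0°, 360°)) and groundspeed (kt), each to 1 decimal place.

Leg 1: heading 288.4°; drift -11.6° → track 276.8°, groundspeed 221.8 kt
Leg 2: heading 319.3°; drift -11.2° → track 308.1°, groundspeed 198.0 kt
Leg 3: heading 258.2°; drift -9.1° → track 249.1°, groundspeed 242.7 kt
Leg 4: heading 353.3°; drift -6.2° → track 347.1°, groundspeed 177.6 kt
Leg 5: heading 23.3°; drift +1.2° → track 24.5°, groundspeed 172.4 kt

Leg 1: track=276.8°, groundspeed=221.8 kt
Leg 2: track=308.1°, groundspeed=198.0 kt
Leg 3: track=249.1°, groundspeed=242.7 kt
Leg 4: track=347.1°, groundspeed=177.6 kt
Leg 5: track=24.5°, groundspeed=172.4 kt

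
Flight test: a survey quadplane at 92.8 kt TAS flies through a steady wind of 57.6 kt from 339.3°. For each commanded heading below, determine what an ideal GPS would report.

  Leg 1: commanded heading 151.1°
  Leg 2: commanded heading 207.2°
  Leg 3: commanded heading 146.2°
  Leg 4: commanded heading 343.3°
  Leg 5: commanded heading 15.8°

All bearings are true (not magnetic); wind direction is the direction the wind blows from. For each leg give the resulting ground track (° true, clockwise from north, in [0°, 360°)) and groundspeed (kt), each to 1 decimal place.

Leg 1: track=154.2°, groundspeed=150.0 kt
Leg 2: track=189.2°, groundspeed=138.2 kt
Leg 3: track=151.2°, groundspeed=149.5 kt
Leg 4: track=349.8°, groundspeed=35.6 kt
Leg 5: track=52.2°, groundspeed=57.8 kt

Leg 1: heading 151.1°; drift +3.1° → track 154.2°, groundspeed 150.0 kt
Leg 2: heading 207.2°; drift -18.0° → track 189.2°, groundspeed 138.2 kt
Leg 3: heading 146.2°; drift +5.0° → track 151.2°, groundspeed 149.5 kt
Leg 4: heading 343.3°; drift +6.5° → track 349.8°, groundspeed 35.6 kt
Leg 5: heading 15.8°; drift +36.4° → track 52.2°, groundspeed 57.8 kt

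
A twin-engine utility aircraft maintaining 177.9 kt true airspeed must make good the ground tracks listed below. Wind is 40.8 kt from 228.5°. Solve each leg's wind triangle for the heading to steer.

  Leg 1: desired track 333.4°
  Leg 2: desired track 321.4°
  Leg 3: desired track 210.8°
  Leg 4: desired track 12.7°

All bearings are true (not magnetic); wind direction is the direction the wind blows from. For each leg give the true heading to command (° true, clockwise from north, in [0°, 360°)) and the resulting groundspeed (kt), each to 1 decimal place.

Leg 1: desired track 333.4°; wind correction -12.8° → command heading 320.6°, groundspeed 184.0 kt
Leg 2: desired track 321.4°; wind correction -13.2° → command heading 308.2°, groundspeed 175.2 kt
Leg 3: desired track 210.8°; wind correction +4.0° → command heading 214.8°, groundspeed 138.6 kt
Leg 4: desired track 12.7°; wind correction -7.7° → command heading 5.0°, groundspeed 209.4 kt

Leg 1: heading=320.6°, groundspeed=184.0 kt
Leg 2: heading=308.2°, groundspeed=175.2 kt
Leg 3: heading=214.8°, groundspeed=138.6 kt
Leg 4: heading=5.0°, groundspeed=209.4 kt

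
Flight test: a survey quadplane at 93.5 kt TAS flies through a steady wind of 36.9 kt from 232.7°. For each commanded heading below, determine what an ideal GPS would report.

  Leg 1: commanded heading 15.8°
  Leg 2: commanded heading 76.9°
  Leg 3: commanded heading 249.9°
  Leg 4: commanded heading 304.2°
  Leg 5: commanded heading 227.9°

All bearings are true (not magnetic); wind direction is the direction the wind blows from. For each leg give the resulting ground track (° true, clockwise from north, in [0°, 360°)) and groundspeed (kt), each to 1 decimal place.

Leg 1: heading 15.8°; drift +10.2° → track 26.0°, groundspeed 125.0 kt
Leg 2: heading 76.9°; drift -6.8° → track 70.1°, groundspeed 128.1 kt
Leg 3: heading 249.9°; drift +10.6° → track 260.5°, groundspeed 59.3 kt
Leg 4: heading 304.2°; drift +23.2° → track 327.4°, groundspeed 89.0 kt
Leg 5: heading 227.9°; drift -3.1° → track 224.8°, groundspeed 56.8 kt

Leg 1: track=26.0°, groundspeed=125.0 kt
Leg 2: track=70.1°, groundspeed=128.1 kt
Leg 3: track=260.5°, groundspeed=59.3 kt
Leg 4: track=327.4°, groundspeed=89.0 kt
Leg 5: track=224.8°, groundspeed=56.8 kt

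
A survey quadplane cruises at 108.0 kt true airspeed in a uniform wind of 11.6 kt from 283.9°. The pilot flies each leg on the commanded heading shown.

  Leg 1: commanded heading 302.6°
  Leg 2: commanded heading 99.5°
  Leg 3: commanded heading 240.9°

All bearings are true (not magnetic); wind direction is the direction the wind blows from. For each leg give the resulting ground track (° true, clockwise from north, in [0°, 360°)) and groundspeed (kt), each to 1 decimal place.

Leg 1: heading 302.6°; drift +2.2° → track 304.8°, groundspeed 97.1 kt
Leg 2: heading 99.5°; drift +0.4° → track 99.9°, groundspeed 119.6 kt
Leg 3: heading 240.9°; drift -4.5° → track 236.4°, groundspeed 99.8 kt

Leg 1: track=304.8°, groundspeed=97.1 kt
Leg 2: track=99.9°, groundspeed=119.6 kt
Leg 3: track=236.4°, groundspeed=99.8 kt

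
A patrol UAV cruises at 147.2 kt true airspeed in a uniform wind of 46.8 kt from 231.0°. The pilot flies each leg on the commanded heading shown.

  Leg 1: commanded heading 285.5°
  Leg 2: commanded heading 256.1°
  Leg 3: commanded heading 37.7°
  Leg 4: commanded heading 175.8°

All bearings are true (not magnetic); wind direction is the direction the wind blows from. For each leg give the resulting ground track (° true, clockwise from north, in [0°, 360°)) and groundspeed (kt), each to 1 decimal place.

Leg 1: heading 285.5°; drift +17.6° → track 303.1°, groundspeed 125.9 kt
Leg 2: heading 256.1°; drift +10.7° → track 266.8°, groundspeed 106.7 kt
Leg 3: heading 37.7°; drift +3.2° → track 40.9°, groundspeed 193.0 kt
Leg 4: heading 175.8°; drift -17.7° → track 158.1°, groundspeed 126.5 kt

Leg 1: track=303.1°, groundspeed=125.9 kt
Leg 2: track=266.8°, groundspeed=106.7 kt
Leg 3: track=40.9°, groundspeed=193.0 kt
Leg 4: track=158.1°, groundspeed=126.5 kt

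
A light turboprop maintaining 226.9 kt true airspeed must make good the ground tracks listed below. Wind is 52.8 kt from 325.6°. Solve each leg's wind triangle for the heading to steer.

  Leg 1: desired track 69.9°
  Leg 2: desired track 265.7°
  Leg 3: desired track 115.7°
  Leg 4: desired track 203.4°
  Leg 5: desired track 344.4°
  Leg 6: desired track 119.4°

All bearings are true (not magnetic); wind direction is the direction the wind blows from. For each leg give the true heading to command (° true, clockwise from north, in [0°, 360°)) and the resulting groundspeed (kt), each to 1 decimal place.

Leg 1: desired track 69.9°; wind correction -13.0° → command heading 56.9°, groundspeed 234.1 kt
Leg 2: desired track 265.7°; wind correction +11.6° → command heading 277.3°, groundspeed 195.8 kt
Leg 3: desired track 115.7°; wind correction -6.7° → command heading 109.0°, groundspeed 271.1 kt
Leg 4: desired track 203.4°; wind correction +11.4° → command heading 214.8°, groundspeed 250.6 kt
Leg 5: desired track 344.4°; wind correction -4.3° → command heading 340.1°, groundspeed 176.3 kt
Leg 6: desired track 119.4°; wind correction -5.9° → command heading 113.5°, groundspeed 273.1 kt

Leg 1: heading=56.9°, groundspeed=234.1 kt
Leg 2: heading=277.3°, groundspeed=195.8 kt
Leg 3: heading=109.0°, groundspeed=271.1 kt
Leg 4: heading=214.8°, groundspeed=250.6 kt
Leg 5: heading=340.1°, groundspeed=176.3 kt
Leg 6: heading=113.5°, groundspeed=273.1 kt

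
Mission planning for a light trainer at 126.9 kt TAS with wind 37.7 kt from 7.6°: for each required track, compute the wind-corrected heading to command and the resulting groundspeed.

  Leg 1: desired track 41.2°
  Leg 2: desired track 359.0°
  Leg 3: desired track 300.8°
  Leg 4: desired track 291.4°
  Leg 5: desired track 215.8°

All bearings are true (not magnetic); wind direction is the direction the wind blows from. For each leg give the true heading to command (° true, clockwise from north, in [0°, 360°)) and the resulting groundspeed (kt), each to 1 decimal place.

Leg 1: heading=31.7°, groundspeed=93.8 kt
Leg 2: heading=1.5°, groundspeed=89.5 kt
Leg 3: heading=316.6°, groundspeed=107.2 kt
Leg 4: heading=308.2°, groundspeed=112.5 kt
Leg 5: heading=223.9°, groundspeed=158.9 kt

Leg 1: desired track 41.2°; wind correction -9.5° → command heading 31.7°, groundspeed 93.8 kt
Leg 2: desired track 359.0°; wind correction +2.5° → command heading 1.5°, groundspeed 89.5 kt
Leg 3: desired track 300.8°; wind correction +15.8° → command heading 316.6°, groundspeed 107.2 kt
Leg 4: desired track 291.4°; wind correction +16.8° → command heading 308.2°, groundspeed 112.5 kt
Leg 5: desired track 215.8°; wind correction +8.1° → command heading 223.9°, groundspeed 158.9 kt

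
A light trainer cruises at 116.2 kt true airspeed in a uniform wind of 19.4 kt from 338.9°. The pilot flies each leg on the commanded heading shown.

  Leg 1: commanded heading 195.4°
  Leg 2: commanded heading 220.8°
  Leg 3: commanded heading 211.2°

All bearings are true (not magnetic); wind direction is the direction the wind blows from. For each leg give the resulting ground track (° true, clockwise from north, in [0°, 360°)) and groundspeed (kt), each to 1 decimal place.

Leg 1: track=190.4°, groundspeed=132.3 kt
Leg 2: track=213.0°, groundspeed=126.5 kt
Leg 3: track=204.4°, groundspeed=129.0 kt

Leg 1: heading 195.4°; drift -5.0° → track 190.4°, groundspeed 132.3 kt
Leg 2: heading 220.8°; drift -7.8° → track 213.0°, groundspeed 126.5 kt
Leg 3: heading 211.2°; drift -6.8° → track 204.4°, groundspeed 129.0 kt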